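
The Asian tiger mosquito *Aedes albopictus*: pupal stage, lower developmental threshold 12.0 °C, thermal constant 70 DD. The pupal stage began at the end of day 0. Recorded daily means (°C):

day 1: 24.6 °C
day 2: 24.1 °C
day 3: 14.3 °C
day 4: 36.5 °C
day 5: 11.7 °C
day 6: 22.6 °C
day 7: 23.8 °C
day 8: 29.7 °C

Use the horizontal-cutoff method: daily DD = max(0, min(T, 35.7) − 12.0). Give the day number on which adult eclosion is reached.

day 7

Daily DD above 12.0 °C (capped at 23.7): 12.6, 12.1, 2.3, 23.7, 0.0, 10.6, 11.8, 17.7.
Cumulative: 12.6, 24.7, 27.0, 50.7, 50.7, 61.3, 73.1, 90.8.
The total first reaches 70 DD on day 7.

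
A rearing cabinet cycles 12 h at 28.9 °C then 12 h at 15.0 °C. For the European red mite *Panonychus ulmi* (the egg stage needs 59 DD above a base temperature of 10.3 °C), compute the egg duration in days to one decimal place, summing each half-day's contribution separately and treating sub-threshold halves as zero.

Day half: max(0, 28.9 − 10.3) × 0.5 = 18.6 × 0.5 = 9.30 DD.
Night half: max(0, 15.0 − 10.3) × 0.5 = 4.7 × 0.5 = 2.35 DD.
Per 24 h: 11.65 DD/day.
Duration = 59 / 11.65 = 5.064 ≈ 5.1 days.

5.1 days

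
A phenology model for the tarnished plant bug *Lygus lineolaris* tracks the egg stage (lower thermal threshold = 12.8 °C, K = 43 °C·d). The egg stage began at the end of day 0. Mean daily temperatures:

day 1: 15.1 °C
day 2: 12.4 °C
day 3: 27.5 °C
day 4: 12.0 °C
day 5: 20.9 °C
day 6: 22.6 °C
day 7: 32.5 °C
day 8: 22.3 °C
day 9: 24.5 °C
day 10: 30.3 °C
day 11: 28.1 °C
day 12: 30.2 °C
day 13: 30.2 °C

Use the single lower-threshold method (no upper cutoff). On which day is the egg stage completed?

Daily DD above 12.8 °C: 2.3, 0.0, 14.7, 0.0, 8.1, 9.8, 19.7, 9.5, 11.7, 17.5, 15.3, 17.4, 17.4.
Cumulative: 2.3, 2.3, 17.0, 17.0, 25.1, 34.9, 54.6, 64.1, 75.8, 93.3, 108.6, 126.0, 143.4.
The total first reaches 43 DD on day 7.

day 7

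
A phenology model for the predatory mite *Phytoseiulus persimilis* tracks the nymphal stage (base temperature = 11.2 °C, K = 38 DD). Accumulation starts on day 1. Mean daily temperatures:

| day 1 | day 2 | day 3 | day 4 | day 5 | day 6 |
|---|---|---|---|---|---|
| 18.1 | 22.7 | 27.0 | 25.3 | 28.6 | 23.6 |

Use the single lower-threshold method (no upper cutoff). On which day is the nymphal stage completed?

day 4

Daily DD above 11.2 °C: 6.9, 11.5, 15.8, 14.1, 17.4, 12.4.
Cumulative: 6.9, 18.4, 34.2, 48.3, 65.7, 78.1.
The total first reaches 38 DD on day 4.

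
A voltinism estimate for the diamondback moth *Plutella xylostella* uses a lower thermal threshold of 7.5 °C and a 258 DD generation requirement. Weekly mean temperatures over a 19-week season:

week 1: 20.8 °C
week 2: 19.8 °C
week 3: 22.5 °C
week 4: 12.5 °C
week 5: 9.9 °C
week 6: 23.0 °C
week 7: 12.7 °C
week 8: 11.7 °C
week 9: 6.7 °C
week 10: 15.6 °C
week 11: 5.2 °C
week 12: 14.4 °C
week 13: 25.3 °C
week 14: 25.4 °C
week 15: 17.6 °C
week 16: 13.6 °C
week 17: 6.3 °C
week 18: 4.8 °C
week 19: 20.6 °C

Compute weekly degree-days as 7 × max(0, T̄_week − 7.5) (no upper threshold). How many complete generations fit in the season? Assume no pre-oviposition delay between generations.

Weekly DD (7 × max(0, T̄ − 7.5)): 93.1, 86.1, 105.0, 35.0, 16.8, 108.5, 36.4, 29.4, 0.0, 56.7, 0.0, 48.3, 124.6, 125.3, 70.7, 42.7, 0.0, 0.0, 91.7.
Season total = 1070.3 DD.
Complete generations = ⌊1070.3 / 258⌋ = 4.

4 generations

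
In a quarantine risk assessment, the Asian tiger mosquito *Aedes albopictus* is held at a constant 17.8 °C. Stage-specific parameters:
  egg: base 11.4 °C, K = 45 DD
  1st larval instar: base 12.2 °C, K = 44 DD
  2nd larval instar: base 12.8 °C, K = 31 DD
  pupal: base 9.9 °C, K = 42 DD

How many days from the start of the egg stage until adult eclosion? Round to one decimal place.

egg: 45 / (17.8 − 11.4) = 45 / 6.4 = 7.031 d.
1st larval instar: 44 / (17.8 − 12.2) = 44 / 5.6 = 7.857 d.
2nd larval instar: 31 / (17.8 − 12.8) = 31 / 5.0 = 6.200 d.
pupal: 42 / (17.8 − 9.9) = 42 / 7.9 = 5.316 d.
Sum = 26.405 ≈ 26.4 days.

26.4 days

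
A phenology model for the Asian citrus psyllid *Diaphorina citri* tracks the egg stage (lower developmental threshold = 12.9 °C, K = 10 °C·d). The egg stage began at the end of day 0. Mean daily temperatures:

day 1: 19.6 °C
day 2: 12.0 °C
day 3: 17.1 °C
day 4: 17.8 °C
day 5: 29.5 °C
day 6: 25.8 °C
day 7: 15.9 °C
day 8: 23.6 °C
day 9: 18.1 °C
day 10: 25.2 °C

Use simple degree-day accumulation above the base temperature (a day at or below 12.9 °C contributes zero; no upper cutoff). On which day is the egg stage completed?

Daily DD above 12.9 °C: 6.7, 0.0, 4.2, 4.9, 16.6, 12.9, 3.0, 10.7, 5.2, 12.3.
Cumulative: 6.7, 6.7, 10.9, 15.8, 32.4, 45.3, 48.3, 59.0, 64.2, 76.5.
The total first reaches 10 DD on day 3.

day 3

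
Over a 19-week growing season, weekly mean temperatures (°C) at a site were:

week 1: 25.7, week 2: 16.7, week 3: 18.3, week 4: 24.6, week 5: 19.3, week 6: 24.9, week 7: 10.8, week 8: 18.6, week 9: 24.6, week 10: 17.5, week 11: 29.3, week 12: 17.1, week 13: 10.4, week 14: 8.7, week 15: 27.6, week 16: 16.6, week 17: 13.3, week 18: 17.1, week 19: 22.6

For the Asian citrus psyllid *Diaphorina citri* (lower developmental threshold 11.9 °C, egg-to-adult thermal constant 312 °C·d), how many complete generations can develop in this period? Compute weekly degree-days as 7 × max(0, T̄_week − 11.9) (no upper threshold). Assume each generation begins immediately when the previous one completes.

3 generations

Weekly DD (7 × max(0, T̄ − 11.9)): 96.6, 33.6, 44.8, 88.9, 51.8, 91.0, 0.0, 46.9, 88.9, 39.2, 121.8, 36.4, 0.0, 0.0, 109.9, 32.9, 9.8, 36.4, 74.9.
Season total = 1003.8 DD.
Complete generations = ⌊1003.8 / 312⌋ = 3.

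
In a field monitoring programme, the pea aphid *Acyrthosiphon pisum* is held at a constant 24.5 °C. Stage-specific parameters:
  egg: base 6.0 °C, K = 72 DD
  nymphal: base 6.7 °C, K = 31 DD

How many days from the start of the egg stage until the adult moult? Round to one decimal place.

5.6 days

egg: 72 / (24.5 − 6.0) = 72 / 18.5 = 3.892 d.
nymphal: 31 / (24.5 − 6.7) = 31 / 17.8 = 1.742 d.
Sum = 5.633 ≈ 5.6 days.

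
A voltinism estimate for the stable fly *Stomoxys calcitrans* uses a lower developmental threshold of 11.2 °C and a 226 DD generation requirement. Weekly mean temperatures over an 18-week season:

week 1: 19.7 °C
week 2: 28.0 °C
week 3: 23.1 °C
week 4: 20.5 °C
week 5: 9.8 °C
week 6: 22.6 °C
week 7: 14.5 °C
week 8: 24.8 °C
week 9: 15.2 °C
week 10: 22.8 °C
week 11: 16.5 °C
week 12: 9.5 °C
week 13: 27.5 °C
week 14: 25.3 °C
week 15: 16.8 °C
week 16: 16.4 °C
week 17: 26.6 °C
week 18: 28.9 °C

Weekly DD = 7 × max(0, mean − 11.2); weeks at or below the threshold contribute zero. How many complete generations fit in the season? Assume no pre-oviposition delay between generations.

Weekly DD (7 × max(0, T̄ − 11.2)): 59.5, 117.6, 83.3, 65.1, 0.0, 79.8, 23.1, 95.2, 28.0, 81.2, 37.1, 0.0, 114.1, 98.7, 39.2, 36.4, 107.8, 123.9.
Season total = 1190.0 DD.
Complete generations = ⌊1190.0 / 226⌋ = 5.

5 generations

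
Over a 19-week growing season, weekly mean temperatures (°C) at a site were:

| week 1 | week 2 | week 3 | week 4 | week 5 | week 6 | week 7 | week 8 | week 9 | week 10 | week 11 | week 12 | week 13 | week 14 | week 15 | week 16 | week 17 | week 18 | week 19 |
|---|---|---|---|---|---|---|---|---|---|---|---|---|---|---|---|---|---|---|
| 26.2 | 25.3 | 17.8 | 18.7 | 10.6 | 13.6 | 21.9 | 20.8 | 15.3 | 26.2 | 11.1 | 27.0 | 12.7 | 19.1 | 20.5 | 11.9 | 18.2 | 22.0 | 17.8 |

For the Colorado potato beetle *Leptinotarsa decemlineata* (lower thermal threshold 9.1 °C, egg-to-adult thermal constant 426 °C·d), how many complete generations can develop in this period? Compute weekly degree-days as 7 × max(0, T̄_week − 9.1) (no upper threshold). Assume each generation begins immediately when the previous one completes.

Weekly DD (7 × max(0, T̄ − 9.1)): 119.7, 113.4, 60.9, 67.2, 10.5, 31.5, 89.6, 81.9, 43.4, 119.7, 14.0, 125.3, 25.2, 70.0, 79.8, 19.6, 63.7, 90.3, 60.9.
Season total = 1286.6 DD.
Complete generations = ⌊1286.6 / 426⌋ = 3.

3 generations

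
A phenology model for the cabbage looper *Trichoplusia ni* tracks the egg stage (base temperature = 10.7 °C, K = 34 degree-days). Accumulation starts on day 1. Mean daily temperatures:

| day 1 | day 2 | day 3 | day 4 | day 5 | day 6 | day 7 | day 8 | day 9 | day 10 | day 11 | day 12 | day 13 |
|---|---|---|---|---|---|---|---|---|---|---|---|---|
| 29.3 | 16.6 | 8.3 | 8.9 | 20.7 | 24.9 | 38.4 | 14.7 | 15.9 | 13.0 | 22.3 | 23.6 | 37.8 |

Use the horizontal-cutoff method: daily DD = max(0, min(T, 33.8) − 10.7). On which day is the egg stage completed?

Daily DD above 10.7 °C (capped at 23.1): 18.6, 5.9, 0.0, 0.0, 10.0, 14.2, 23.1, 4.0, 5.2, 2.3, 11.6, 12.9, 23.1.
Cumulative: 18.6, 24.5, 24.5, 24.5, 34.5, 48.7, 71.8, 75.8, 81.0, 83.3, 94.9, 107.8, 130.9.
The total first reaches 34 DD on day 5.

day 5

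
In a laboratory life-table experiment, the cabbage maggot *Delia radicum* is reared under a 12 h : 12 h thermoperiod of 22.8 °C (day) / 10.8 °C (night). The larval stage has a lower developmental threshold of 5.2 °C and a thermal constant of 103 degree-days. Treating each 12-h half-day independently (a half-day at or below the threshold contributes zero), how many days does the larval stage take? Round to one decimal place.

Day half: max(0, 22.8 − 5.2) × 0.5 = 17.6 × 0.5 = 8.80 DD.
Night half: max(0, 10.8 − 5.2) × 0.5 = 5.6 × 0.5 = 2.80 DD.
Per 24 h: 11.60 DD/day.
Duration = 103 / 11.60 = 8.879 ≈ 8.9 days.

8.9 days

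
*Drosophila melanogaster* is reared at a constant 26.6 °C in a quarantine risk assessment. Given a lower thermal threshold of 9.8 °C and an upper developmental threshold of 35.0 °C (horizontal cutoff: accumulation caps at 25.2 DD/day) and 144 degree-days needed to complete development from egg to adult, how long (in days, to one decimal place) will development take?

Daily accumulation = 26.6 − 9.8 = 16.8 DD/day.
Duration = 144 / 16.8 = 8.571 ≈ 8.6 days.

8.6 days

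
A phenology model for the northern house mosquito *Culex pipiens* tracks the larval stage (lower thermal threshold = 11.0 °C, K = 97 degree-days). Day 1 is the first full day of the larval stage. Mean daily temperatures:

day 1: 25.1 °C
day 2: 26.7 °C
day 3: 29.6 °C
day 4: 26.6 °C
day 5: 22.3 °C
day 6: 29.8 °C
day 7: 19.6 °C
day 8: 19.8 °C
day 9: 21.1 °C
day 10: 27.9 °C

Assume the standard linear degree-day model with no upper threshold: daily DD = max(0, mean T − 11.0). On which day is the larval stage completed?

day 7

Daily DD above 11.0 °C: 14.1, 15.7, 18.6, 15.6, 11.3, 18.8, 8.6, 8.8, 10.1, 16.9.
Cumulative: 14.1, 29.8, 48.4, 64.0, 75.3, 94.1, 102.7, 111.5, 121.6, 138.5.
The total first reaches 97 DD on day 7.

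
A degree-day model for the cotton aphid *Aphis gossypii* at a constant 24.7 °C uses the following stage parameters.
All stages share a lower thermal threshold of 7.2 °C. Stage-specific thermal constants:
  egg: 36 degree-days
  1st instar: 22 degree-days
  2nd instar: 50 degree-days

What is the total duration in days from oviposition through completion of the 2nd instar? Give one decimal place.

6.2 days

Daily accumulation at 24.7 °C = 24.7 − 7.2 = 17.5 DD/day.
Total K = 36 + 22 + 50 = 108 DD.
Total duration = 108 / 17.5 = 6.171 ≈ 6.2 days.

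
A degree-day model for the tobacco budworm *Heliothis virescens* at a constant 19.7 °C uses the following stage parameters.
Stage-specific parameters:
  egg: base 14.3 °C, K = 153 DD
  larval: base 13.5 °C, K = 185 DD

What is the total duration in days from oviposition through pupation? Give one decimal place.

58.2 days

egg: 153 / (19.7 − 14.3) = 153 / 5.4 = 28.333 d.
larval: 185 / (19.7 − 13.5) = 185 / 6.2 = 29.839 d.
Sum = 58.172 ≈ 58.2 days.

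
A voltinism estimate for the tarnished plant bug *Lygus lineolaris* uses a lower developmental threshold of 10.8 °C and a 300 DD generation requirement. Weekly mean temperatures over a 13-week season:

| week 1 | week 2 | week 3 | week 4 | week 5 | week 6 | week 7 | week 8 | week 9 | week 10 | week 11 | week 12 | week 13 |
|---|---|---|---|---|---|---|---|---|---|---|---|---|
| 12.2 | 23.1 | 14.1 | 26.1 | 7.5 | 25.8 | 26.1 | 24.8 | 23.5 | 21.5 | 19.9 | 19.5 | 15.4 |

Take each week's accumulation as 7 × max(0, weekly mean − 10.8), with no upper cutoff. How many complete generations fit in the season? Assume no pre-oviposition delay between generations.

2 generations

Weekly DD (7 × max(0, T̄ − 10.8)): 9.8, 86.1, 23.1, 107.1, 0.0, 105.0, 107.1, 98.0, 88.9, 74.9, 63.7, 60.9, 32.2.
Season total = 856.8 DD.
Complete generations = ⌊856.8 / 300⌋ = 2.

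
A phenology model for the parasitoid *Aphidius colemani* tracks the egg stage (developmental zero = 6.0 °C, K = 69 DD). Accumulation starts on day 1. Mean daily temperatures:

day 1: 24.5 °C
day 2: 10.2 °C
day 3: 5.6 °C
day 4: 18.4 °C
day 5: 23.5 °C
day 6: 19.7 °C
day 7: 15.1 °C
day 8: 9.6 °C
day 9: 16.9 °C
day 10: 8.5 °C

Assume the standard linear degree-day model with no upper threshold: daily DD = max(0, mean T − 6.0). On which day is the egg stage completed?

day 7

Daily DD above 6.0 °C: 18.5, 4.2, 0.0, 12.4, 17.5, 13.7, 9.1, 3.6, 10.9, 2.5.
Cumulative: 18.5, 22.7, 22.7, 35.1, 52.6, 66.3, 75.4, 79.0, 89.9, 92.4.
The total first reaches 69 DD on day 7.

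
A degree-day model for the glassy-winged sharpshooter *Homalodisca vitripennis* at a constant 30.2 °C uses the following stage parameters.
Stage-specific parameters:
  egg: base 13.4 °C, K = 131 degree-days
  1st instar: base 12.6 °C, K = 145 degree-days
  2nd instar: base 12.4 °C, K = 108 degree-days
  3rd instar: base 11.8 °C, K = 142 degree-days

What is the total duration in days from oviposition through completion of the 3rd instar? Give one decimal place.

29.8 days

egg: 131 / (30.2 − 13.4) = 131 / 16.8 = 7.798 d.
1st instar: 145 / (30.2 − 12.6) = 145 / 17.6 = 8.239 d.
2nd instar: 108 / (30.2 − 12.4) = 108 / 17.8 = 6.067 d.
3rd instar: 142 / (30.2 − 11.8) = 142 / 18.4 = 7.717 d.
Sum = 29.821 ≈ 29.8 days.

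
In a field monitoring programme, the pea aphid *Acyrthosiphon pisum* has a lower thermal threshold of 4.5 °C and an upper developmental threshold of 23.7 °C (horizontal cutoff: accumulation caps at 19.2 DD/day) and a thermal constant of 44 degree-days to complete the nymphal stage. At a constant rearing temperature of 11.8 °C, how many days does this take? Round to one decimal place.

6.0 days

Daily accumulation = 11.8 − 4.5 = 7.3 DD/day.
Duration = 44 / 7.3 = 6.027 ≈ 6.0 days.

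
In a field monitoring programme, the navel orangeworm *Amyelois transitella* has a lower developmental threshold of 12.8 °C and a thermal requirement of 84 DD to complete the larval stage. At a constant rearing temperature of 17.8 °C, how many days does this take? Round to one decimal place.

16.8 days

Daily accumulation = 17.8 − 12.8 = 5.0 DD/day.
Duration = 84 / 5.0 = 16.800 ≈ 16.8 days.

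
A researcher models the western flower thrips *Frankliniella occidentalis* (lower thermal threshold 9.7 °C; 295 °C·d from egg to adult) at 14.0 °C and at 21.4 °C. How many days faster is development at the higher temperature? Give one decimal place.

At 14.0 °C: 295 / (14.0 − 9.7) = 295 / 4.3 = 68.605 d.
At 21.4 °C: 295 / (21.4 − 9.7) = 295 / 11.7 = 25.214 d.
Difference = |68.605 − 25.214| = 43.391 ≈ 43.4 days.

43.4 days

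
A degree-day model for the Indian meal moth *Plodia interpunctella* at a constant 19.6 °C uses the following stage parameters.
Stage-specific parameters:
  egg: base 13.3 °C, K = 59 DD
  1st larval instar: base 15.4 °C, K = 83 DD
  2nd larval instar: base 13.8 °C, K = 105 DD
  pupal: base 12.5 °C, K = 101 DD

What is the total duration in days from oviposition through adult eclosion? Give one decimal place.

61.5 days

egg: 59 / (19.6 − 13.3) = 59 / 6.3 = 9.365 d.
1st larval instar: 83 / (19.6 − 15.4) = 83 / 4.2 = 19.762 d.
2nd larval instar: 105 / (19.6 − 13.8) = 105 / 5.8 = 18.103 d.
pupal: 101 / (19.6 − 12.5) = 101 / 7.1 = 14.225 d.
Sum = 61.456 ≈ 61.5 days.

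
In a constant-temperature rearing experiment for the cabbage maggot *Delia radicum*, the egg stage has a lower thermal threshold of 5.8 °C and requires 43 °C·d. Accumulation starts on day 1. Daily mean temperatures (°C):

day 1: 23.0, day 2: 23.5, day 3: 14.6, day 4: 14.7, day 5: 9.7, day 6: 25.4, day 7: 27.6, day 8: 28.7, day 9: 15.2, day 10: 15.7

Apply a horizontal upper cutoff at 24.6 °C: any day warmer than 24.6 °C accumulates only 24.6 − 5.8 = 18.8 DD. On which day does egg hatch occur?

Daily DD above 5.8 °C (capped at 18.8): 17.2, 17.7, 8.8, 8.9, 3.9, 18.8, 18.8, 18.8, 9.4, 9.9.
Cumulative: 17.2, 34.9, 43.7, 52.6, 56.5, 75.3, 94.1, 112.9, 122.3, 132.2.
The total first reaches 43 DD on day 3.

day 3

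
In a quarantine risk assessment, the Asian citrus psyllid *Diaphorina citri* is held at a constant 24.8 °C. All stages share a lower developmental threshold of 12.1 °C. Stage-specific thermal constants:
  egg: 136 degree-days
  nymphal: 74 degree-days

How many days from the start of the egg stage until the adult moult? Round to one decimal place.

16.5 days

Daily accumulation at 24.8 °C = 24.8 − 12.1 = 12.7 DD/day.
Total K = 136 + 74 = 210 DD.
Total duration = 210 / 12.7 = 16.535 ≈ 16.5 days.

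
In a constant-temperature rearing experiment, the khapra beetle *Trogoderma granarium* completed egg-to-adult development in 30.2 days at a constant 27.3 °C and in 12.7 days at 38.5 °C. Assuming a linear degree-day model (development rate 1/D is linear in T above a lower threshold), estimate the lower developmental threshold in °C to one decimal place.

Under the model K = D·(T − T_b), so D₁·(T₁ − T_b) = D₂·(T₂ − T_b).
30.2·(27.3 − T_b) = 12.7·(38.5 − T_b)
T_b = (30.2·27.3 − 12.7·38.5) / (30.2 − 12.7) = 335.51 / 17.5 = 19.172 °C ≈ 19.2 °C.

19.2 °C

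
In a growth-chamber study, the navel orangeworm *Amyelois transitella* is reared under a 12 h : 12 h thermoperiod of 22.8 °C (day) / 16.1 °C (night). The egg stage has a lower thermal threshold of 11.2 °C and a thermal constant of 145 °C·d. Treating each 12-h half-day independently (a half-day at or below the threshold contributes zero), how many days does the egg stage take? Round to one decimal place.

17.6 days

Day half: max(0, 22.8 − 11.2) × 0.5 = 11.6 × 0.5 = 5.80 DD.
Night half: max(0, 16.1 − 11.2) × 0.5 = 4.9 × 0.5 = 2.45 DD.
Per 24 h: 8.25 DD/day.
Duration = 145 / 8.25 = 17.576 ≈ 17.6 days.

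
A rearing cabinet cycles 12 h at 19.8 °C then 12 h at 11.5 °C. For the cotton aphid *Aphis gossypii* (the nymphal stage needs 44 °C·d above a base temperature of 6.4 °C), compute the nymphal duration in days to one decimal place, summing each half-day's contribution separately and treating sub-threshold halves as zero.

4.8 days

Day half: max(0, 19.8 − 6.4) × 0.5 = 13.4 × 0.5 = 6.70 DD.
Night half: max(0, 11.5 − 6.4) × 0.5 = 5.1 × 0.5 = 2.55 DD.
Per 24 h: 9.25 DD/day.
Duration = 44 / 9.25 = 4.757 ≈ 4.8 days.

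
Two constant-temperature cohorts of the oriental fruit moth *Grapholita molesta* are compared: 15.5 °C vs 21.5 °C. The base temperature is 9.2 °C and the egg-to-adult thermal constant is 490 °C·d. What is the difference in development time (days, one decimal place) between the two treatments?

At 15.5 °C: 490 / (15.5 − 9.2) = 490 / 6.3 = 77.778 d.
At 21.5 °C: 490 / (21.5 − 9.2) = 490 / 12.3 = 39.837 d.
Difference = |77.778 − 39.837| = 37.940 ≈ 37.9 days.

37.9 days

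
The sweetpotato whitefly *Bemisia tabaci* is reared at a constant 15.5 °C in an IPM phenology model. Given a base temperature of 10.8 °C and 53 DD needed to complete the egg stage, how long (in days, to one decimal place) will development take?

11.3 days

Daily accumulation = 15.5 − 10.8 = 4.7 DD/day.
Duration = 53 / 4.7 = 11.277 ≈ 11.3 days.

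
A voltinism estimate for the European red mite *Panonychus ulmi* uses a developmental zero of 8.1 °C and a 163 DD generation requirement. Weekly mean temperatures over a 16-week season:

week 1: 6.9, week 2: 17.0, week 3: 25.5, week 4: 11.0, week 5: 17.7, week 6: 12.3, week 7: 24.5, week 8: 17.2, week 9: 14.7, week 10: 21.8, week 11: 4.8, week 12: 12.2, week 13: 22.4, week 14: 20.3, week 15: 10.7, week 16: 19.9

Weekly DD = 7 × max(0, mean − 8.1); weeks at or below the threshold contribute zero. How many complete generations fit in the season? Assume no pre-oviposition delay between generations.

Weekly DD (7 × max(0, T̄ − 8.1)): 0.0, 62.3, 121.8, 20.3, 67.2, 29.4, 114.8, 63.7, 46.2, 95.9, 0.0, 28.7, 100.1, 85.4, 18.2, 82.6.
Season total = 936.6 DD.
Complete generations = ⌊936.6 / 163⌋ = 5.

5 generations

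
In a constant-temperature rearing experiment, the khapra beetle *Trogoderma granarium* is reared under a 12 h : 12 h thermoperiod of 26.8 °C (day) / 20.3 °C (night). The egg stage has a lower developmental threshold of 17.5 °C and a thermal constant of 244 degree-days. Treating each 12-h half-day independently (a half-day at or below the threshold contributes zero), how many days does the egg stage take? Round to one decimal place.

40.3 days

Day half: max(0, 26.8 − 17.5) × 0.5 = 9.3 × 0.5 = 4.65 DD.
Night half: max(0, 20.3 − 17.5) × 0.5 = 2.8 × 0.5 = 1.40 DD.
Per 24 h: 6.05 DD/day.
Duration = 244 / 6.05 = 40.331 ≈ 40.3 days.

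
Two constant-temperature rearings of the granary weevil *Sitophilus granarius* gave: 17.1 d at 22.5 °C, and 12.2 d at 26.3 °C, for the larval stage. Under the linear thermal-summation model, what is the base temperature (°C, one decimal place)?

Linear rate model ⇒ the product D·(T − T_b) is constant across temperatures.
17.1·(22.5 − T_b) = 12.2·(26.3 − T_b)
T_b = (17.1·22.5 − 12.2·26.3) / (17.1 − 12.2) = 63.89 / 4.9 = 13.039 °C ≈ 13.0 °C.

13.0 °C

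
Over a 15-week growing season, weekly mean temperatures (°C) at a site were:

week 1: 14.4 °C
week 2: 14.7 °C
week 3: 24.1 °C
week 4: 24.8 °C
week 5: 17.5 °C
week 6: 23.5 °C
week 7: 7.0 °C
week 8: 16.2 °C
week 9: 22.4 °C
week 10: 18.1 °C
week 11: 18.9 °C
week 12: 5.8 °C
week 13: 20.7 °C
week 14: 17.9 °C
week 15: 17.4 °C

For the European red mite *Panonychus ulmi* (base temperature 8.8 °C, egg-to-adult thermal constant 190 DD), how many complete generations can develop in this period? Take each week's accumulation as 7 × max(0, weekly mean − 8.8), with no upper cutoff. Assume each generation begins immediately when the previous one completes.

5 generations

Weekly DD (7 × max(0, T̄ − 8.8)): 39.2, 41.3, 107.1, 112.0, 60.9, 102.9, 0.0, 51.8, 95.2, 65.1, 70.7, 0.0, 83.3, 63.7, 60.2.
Season total = 953.4 DD.
Complete generations = ⌊953.4 / 190⌋ = 5.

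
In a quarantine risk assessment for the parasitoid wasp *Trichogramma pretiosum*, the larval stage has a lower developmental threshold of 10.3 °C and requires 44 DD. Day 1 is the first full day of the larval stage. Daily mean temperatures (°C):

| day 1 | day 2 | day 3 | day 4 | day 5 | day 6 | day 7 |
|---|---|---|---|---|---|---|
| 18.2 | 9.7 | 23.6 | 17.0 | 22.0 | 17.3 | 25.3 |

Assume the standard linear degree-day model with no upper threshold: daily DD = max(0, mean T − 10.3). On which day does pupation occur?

Daily DD above 10.3 °C: 7.9, 0.0, 13.3, 6.7, 11.7, 7.0, 15.0.
Cumulative: 7.9, 7.9, 21.2, 27.9, 39.6, 46.6, 61.6.
The total first reaches 44 DD on day 6.

day 6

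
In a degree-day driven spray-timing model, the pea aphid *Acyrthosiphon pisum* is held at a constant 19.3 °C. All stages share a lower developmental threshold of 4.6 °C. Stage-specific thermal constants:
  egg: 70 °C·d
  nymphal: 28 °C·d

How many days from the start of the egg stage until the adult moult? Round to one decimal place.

6.7 days

Daily accumulation at 19.3 °C = 19.3 − 4.6 = 14.7 DD/day.
Total K = 70 + 28 = 98 DD.
Total duration = 98 / 14.7 = 6.667 ≈ 6.7 days.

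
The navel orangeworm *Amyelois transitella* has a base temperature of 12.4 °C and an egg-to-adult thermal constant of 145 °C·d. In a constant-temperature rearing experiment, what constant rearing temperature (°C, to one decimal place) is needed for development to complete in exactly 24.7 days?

Required daily accumulation = 145 / 24.7 = 5.870 DD/day.
T = T_base + 5.870 = 12.4 + 5.870 = 18.270 ≈ 18.3 °C.

18.3 °C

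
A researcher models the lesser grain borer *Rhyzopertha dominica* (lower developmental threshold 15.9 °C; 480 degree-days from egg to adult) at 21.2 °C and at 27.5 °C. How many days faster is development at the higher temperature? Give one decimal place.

49.2 days

At 21.2 °C: 480 / (21.2 − 15.9) = 480 / 5.3 = 90.566 d.
At 27.5 °C: 480 / (27.5 − 15.9) = 480 / 11.6 = 41.379 d.
Difference = |90.566 − 41.379| = 49.187 ≈ 49.2 days.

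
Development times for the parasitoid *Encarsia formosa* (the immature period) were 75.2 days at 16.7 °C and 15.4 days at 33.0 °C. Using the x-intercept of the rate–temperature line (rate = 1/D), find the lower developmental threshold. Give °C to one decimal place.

12.5 °C

Under the model K = D·(T − T_b), so D₁·(T₁ − T_b) = D₂·(T₂ − T_b).
75.2·(16.7 − T_b) = 15.4·(33.0 − T_b)
T_b = (75.2·16.7 − 15.4·33.0) / (75.2 − 15.4) = 747.64 / 59.8 = 12.502 °C ≈ 12.5 °C.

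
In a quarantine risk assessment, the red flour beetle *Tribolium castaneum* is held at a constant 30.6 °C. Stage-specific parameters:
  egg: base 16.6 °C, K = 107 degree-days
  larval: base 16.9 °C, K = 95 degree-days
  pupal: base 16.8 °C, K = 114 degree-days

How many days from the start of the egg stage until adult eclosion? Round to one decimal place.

22.8 days

egg: 107 / (30.6 − 16.6) = 107 / 14.0 = 7.643 d.
larval: 95 / (30.6 − 16.9) = 95 / 13.7 = 6.934 d.
pupal: 114 / (30.6 − 16.8) = 114 / 13.8 = 8.261 d.
Sum = 22.838 ≈ 22.8 days.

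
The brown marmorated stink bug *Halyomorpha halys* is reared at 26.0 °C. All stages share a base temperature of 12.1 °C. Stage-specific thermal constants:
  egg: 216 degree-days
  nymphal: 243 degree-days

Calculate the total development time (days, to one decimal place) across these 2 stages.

Daily accumulation at 26.0 °C = 26.0 − 12.1 = 13.9 DD/day.
Total K = 216 + 243 = 459 DD.
Total duration = 459 / 13.9 = 33.022 ≈ 33.0 days.

33.0 days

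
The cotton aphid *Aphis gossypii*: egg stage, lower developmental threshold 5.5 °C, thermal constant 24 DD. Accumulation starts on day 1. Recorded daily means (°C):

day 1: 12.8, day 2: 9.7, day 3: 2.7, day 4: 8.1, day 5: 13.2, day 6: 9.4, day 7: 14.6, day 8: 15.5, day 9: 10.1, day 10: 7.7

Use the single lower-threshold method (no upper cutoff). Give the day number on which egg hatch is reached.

day 6

Daily DD above 5.5 °C: 7.3, 4.2, 0.0, 2.6, 7.7, 3.9, 9.1, 10.0, 4.6, 2.2.
Cumulative: 7.3, 11.5, 11.5, 14.1, 21.8, 25.7, 34.8, 44.8, 49.4, 51.6.
The total first reaches 24 DD on day 6.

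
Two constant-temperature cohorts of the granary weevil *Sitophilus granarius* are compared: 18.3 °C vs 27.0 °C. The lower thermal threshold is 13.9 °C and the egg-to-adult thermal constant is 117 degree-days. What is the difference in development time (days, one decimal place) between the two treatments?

At 18.3 °C: 117 / (18.3 − 13.9) = 117 / 4.4 = 26.591 d.
At 27.0 °C: 117 / (27.0 − 13.9) = 117 / 13.1 = 8.931 d.
Difference = |26.591 − 8.931| = 17.660 ≈ 17.7 days.

17.7 days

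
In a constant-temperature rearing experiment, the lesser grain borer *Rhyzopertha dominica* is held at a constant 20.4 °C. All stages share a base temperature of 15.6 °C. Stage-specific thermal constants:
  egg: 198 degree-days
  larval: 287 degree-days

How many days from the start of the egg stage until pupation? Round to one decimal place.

101.0 days

Daily accumulation at 20.4 °C = 20.4 − 15.6 = 4.8 DD/day.
Total K = 198 + 287 = 485 DD.
Total duration = 485 / 4.8 = 101.042 ≈ 101.0 days.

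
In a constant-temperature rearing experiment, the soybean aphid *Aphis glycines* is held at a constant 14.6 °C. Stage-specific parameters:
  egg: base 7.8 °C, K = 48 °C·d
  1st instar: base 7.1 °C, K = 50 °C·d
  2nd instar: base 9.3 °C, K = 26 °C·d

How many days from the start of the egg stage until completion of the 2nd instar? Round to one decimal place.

egg: 48 / (14.6 − 7.8) = 48 / 6.8 = 7.059 d.
1st instar: 50 / (14.6 − 7.1) = 50 / 7.5 = 6.667 d.
2nd instar: 26 / (14.6 − 9.3) = 26 / 5.3 = 4.906 d.
Sum = 18.631 ≈ 18.6 days.

18.6 days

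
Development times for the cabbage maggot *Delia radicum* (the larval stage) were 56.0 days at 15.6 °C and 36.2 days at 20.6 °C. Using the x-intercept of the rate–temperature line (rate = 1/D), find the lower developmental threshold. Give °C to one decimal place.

Equal thermal constants: D₁(T₁ − T_b) = D₂(T₂ − T_b).
56.0·(15.6 − T_b) = 36.2·(20.6 − T_b)
T_b = (56.0·15.6 − 36.2·20.6) / (56.0 − 36.2) = 127.88 / 19.8 = 6.459 °C ≈ 6.5 °C.

6.5 °C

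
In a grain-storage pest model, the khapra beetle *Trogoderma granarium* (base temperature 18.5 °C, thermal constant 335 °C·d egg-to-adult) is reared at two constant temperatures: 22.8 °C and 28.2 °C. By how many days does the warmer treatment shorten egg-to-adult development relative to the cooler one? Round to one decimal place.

At 22.8 °C: 335 / (22.8 − 18.5) = 335 / 4.3 = 77.907 d.
At 28.2 °C: 335 / (28.2 − 18.5) = 335 / 9.7 = 34.536 d.
Difference = |77.907 − 34.536| = 43.371 ≈ 43.4 days.

43.4 days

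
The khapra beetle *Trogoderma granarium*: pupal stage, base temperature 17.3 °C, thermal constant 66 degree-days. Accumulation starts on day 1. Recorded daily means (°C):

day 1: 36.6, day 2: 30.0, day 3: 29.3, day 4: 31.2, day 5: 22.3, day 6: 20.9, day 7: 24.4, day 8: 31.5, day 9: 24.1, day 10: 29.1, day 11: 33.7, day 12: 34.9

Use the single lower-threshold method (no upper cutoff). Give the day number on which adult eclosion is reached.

Daily DD above 17.3 °C: 19.3, 12.7, 12.0, 13.9, 5.0, 3.6, 7.1, 14.2, 6.8, 11.8, 16.4, 17.6.
Cumulative: 19.3, 32.0, 44.0, 57.9, 62.9, 66.5, 73.6, 87.8, 94.6, 106.4, 122.8, 140.4.
The total first reaches 66 DD on day 6.

day 6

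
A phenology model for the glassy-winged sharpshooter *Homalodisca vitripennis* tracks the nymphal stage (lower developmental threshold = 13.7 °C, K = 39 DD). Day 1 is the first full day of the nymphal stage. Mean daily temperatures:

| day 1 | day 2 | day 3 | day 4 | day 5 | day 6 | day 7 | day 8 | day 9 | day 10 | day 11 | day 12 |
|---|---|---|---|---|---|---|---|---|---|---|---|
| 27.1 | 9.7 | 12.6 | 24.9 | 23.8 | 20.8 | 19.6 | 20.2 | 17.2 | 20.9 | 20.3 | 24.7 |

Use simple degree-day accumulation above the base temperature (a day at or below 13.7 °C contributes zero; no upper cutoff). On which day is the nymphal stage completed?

day 6

Daily DD above 13.7 °C: 13.4, 0.0, 0.0, 11.2, 10.1, 7.1, 5.9, 6.5, 3.5, 7.2, 6.6, 11.0.
Cumulative: 13.4, 13.4, 13.4, 24.6, 34.7, 41.8, 47.7, 54.2, 57.7, 64.9, 71.5, 82.5.
The total first reaches 39 DD on day 6.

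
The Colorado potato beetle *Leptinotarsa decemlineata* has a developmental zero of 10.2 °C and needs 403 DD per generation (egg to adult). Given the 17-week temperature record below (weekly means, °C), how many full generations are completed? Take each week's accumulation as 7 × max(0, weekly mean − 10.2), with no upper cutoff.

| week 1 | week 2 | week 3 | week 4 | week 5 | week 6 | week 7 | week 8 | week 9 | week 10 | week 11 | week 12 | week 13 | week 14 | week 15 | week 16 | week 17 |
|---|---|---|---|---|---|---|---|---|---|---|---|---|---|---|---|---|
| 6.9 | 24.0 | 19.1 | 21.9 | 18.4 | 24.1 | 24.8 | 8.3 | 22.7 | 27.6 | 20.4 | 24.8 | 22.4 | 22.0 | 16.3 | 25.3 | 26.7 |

Weekly DD (7 × max(0, T̄ − 10.2)): 0.0, 96.6, 62.3, 81.9, 57.4, 97.3, 102.2, 0.0, 87.5, 121.8, 71.4, 102.2, 85.4, 82.6, 42.7, 105.7, 115.5.
Season total = 1312.5 DD.
Complete generations = ⌊1312.5 / 403⌋ = 3.

3 generations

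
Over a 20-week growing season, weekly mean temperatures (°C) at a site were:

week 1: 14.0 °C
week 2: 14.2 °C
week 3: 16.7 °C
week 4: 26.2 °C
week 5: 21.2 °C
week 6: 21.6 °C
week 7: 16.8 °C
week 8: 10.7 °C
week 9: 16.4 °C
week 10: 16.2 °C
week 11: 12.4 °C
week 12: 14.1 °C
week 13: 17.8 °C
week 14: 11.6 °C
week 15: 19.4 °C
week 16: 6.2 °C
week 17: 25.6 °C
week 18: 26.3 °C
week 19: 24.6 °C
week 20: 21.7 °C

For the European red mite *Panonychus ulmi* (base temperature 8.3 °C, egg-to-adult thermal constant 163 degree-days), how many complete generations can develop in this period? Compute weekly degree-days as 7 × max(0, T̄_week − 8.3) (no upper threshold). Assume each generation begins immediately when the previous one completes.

Weekly DD (7 × max(0, T̄ − 8.3)): 39.9, 41.3, 58.8, 125.3, 90.3, 93.1, 59.5, 16.8, 56.7, 55.3, 28.7, 40.6, 66.5, 23.1, 77.7, 0.0, 121.1, 126.0, 114.1, 93.8.
Season total = 1328.6 DD.
Complete generations = ⌊1328.6 / 163⌋ = 8.

8 generations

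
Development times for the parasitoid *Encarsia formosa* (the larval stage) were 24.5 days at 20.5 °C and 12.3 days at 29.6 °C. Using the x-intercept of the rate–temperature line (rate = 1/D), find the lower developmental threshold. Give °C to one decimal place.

11.3 °C

Under the model K = D·(T − T_b), so D₁·(T₁ − T_b) = D₂·(T₂ − T_b).
24.5·(20.5 − T_b) = 12.3·(29.6 − T_b)
T_b = (24.5·20.5 − 12.3·29.6) / (24.5 − 12.3) = 138.17 / 12.2 = 11.325 °C ≈ 11.3 °C.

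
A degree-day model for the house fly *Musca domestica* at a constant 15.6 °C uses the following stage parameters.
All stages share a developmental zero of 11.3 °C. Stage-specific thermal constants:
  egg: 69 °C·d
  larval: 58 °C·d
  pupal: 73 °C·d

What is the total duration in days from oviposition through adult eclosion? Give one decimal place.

Daily accumulation at 15.6 °C = 15.6 − 11.3 = 4.3 DD/day.
Total K = 69 + 58 + 73 = 200 DD.
Total duration = 200 / 4.3 = 46.512 ≈ 46.5 days.

46.5 days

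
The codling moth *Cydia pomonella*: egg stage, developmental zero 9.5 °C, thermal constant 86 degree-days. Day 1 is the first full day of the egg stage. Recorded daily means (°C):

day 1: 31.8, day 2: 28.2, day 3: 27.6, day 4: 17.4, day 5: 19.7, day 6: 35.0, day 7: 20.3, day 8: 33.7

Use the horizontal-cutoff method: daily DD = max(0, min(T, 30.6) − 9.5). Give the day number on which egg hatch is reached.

Daily DD above 9.5 °C (capped at 21.1): 21.1, 18.7, 18.1, 7.9, 10.2, 21.1, 10.8, 21.1.
Cumulative: 21.1, 39.8, 57.9, 65.8, 76.0, 97.1, 107.9, 129.0.
The total first reaches 86 DD on day 6.

day 6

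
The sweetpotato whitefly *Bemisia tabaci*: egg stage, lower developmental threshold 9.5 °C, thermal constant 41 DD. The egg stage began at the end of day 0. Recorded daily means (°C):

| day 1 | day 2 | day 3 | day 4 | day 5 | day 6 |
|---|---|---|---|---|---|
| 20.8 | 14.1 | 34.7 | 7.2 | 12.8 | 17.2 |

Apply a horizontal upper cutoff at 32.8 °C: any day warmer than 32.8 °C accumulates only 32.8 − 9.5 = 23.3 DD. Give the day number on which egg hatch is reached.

day 5

Daily DD above 9.5 °C (capped at 23.3): 11.3, 4.6, 23.3, 0.0, 3.3, 7.7.
Cumulative: 11.3, 15.9, 39.2, 39.2, 42.5, 50.2.
The total first reaches 41 DD on day 5.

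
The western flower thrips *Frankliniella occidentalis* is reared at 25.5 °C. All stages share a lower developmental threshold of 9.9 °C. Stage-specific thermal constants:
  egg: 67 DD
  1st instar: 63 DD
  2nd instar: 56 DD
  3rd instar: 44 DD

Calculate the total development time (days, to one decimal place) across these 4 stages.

14.7 days

Daily accumulation at 25.5 °C = 25.5 − 9.9 = 15.6 DD/day.
Total K = 67 + 63 + 56 + 44 = 230 DD.
Total duration = 230 / 15.6 = 14.744 ≈ 14.7 days.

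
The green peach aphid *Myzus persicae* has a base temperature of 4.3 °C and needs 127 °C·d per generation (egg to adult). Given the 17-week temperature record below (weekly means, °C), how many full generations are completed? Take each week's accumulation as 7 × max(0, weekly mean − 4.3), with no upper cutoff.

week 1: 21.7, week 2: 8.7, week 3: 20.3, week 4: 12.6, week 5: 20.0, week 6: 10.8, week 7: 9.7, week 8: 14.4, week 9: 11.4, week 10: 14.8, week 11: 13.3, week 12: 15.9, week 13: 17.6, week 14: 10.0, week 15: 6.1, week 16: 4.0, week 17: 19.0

8 generations

Weekly DD (7 × max(0, T̄ − 4.3)): 121.8, 30.8, 112.0, 58.1, 109.9, 45.5, 37.8, 70.7, 49.7, 73.5, 63.0, 81.2, 93.1, 39.9, 12.6, 0.0, 102.9.
Season total = 1102.5 DD.
Complete generations = ⌊1102.5 / 127⌋ = 8.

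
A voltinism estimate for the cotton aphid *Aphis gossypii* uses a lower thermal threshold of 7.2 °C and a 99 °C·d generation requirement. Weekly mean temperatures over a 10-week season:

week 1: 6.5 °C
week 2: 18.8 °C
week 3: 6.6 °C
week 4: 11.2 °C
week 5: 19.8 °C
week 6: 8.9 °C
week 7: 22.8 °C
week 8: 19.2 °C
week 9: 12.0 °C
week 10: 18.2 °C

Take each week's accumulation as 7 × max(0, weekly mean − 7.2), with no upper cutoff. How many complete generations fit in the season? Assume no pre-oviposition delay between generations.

5 generations

Weekly DD (7 × max(0, T̄ − 7.2)): 0.0, 81.2, 0.0, 28.0, 88.2, 11.9, 109.2, 84.0, 33.6, 77.0.
Season total = 513.1 DD.
Complete generations = ⌊513.1 / 99⌋ = 5.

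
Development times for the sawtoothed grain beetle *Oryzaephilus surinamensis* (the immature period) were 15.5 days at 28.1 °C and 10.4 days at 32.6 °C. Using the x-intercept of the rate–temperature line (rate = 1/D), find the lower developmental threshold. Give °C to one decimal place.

18.9 °C

Under the model K = D·(T − T_b), so D₁·(T₁ − T_b) = D₂·(T₂ − T_b).
15.5·(28.1 − T_b) = 10.4·(32.6 − T_b)
T_b = (15.5·28.1 − 10.4·32.6) / (15.5 − 10.4) = 96.51 / 5.1 = 18.924 °C ≈ 18.9 °C.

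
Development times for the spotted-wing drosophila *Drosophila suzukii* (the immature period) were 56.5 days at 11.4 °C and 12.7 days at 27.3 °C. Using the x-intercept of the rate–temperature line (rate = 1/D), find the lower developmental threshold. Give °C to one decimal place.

Linear rate model ⇒ the product D·(T − T_b) is constant across temperatures.
56.5·(11.4 − T_b) = 12.7·(27.3 − T_b)
T_b = (56.5·11.4 − 12.7·27.3) / (56.5 − 12.7) = 297.39 / 43.8 = 6.790 °C ≈ 6.8 °C.

6.8 °C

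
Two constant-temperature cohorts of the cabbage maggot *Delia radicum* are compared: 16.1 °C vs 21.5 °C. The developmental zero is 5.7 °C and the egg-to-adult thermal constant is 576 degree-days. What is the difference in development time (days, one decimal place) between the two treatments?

18.9 days

At 16.1 °C: 576 / (16.1 − 5.7) = 576 / 10.4 = 55.385 d.
At 21.5 °C: 576 / (21.5 − 5.7) = 576 / 15.8 = 36.456 d.
Difference = |55.385 − 36.456| = 18.929 ≈ 18.9 days.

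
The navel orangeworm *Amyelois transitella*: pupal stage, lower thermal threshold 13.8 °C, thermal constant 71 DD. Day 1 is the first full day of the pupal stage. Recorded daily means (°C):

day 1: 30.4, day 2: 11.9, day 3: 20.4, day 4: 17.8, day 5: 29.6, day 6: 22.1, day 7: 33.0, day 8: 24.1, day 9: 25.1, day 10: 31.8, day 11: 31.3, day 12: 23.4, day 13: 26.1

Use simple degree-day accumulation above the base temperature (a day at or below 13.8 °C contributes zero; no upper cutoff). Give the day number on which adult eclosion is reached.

day 8

Daily DD above 13.8 °C: 16.6, 0.0, 6.6, 4.0, 15.8, 8.3, 19.2, 10.3, 11.3, 18.0, 17.5, 9.6, 12.3.
Cumulative: 16.6, 16.6, 23.2, 27.2, 43.0, 51.3, 70.5, 80.8, 92.1, 110.1, 127.6, 137.2, 149.5.
The total first reaches 71 DD on day 8.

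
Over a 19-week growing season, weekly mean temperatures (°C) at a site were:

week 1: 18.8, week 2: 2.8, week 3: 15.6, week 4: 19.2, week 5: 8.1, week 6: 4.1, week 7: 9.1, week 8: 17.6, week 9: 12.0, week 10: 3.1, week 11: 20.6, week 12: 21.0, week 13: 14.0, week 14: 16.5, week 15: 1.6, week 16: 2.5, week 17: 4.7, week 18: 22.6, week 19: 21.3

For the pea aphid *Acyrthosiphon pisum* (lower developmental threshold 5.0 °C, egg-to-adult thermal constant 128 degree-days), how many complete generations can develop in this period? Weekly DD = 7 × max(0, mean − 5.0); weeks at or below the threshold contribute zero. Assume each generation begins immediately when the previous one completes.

Weekly DD (7 × max(0, T̄ − 5.0)): 96.6, 0.0, 74.2, 99.4, 21.7, 0.0, 28.7, 88.2, 49.0, 0.0, 109.2, 112.0, 63.0, 80.5, 0.0, 0.0, 0.0, 123.2, 114.1.
Season total = 1059.8 DD.
Complete generations = ⌊1059.8 / 128⌋ = 8.

8 generations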